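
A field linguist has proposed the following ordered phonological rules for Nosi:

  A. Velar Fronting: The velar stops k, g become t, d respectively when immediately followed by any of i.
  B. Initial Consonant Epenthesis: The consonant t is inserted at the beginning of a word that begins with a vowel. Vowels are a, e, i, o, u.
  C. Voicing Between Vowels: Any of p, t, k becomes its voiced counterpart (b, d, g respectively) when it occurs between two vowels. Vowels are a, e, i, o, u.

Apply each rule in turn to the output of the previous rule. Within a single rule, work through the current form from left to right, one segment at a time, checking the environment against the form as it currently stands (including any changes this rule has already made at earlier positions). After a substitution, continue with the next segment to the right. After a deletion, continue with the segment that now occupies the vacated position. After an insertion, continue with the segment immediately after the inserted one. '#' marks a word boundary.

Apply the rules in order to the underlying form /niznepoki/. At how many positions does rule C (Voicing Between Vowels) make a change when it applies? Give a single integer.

2

A Velar Fronting: [niznepoki] → [niznepoti]
B Initial Consonant Epenthesis: no change — [niznepoti]
C Voicing Between Vowels: [niznepoti] → [niznebodi]
Rule C changed 2 position(s).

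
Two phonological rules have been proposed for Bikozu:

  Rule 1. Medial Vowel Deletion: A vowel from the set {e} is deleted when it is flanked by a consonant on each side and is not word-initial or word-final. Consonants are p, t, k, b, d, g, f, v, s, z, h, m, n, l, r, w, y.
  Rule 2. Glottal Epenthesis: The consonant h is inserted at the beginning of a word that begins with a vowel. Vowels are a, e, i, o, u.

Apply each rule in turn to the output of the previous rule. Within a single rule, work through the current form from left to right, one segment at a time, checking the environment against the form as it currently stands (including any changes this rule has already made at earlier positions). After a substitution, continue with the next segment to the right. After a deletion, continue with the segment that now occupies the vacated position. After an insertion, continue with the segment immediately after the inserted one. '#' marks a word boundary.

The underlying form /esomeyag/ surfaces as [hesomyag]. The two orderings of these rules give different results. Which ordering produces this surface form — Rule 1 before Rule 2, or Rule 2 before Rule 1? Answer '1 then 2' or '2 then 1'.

1 then 2

Order 1 then 2:
  1 Medial Vowel Deletion: [esomeyag] → [esomyag]
  2 Glottal Epenthesis: [esomyag] → [hesomyag]
  result: [hesomyag]
Order 2 then 1:
  2 Glottal Epenthesis: [esomeyag] → [hesomeyag]
  1 Medial Vowel Deletion: [hesomeyag] → [hsomyag]
  result: [hsomyag]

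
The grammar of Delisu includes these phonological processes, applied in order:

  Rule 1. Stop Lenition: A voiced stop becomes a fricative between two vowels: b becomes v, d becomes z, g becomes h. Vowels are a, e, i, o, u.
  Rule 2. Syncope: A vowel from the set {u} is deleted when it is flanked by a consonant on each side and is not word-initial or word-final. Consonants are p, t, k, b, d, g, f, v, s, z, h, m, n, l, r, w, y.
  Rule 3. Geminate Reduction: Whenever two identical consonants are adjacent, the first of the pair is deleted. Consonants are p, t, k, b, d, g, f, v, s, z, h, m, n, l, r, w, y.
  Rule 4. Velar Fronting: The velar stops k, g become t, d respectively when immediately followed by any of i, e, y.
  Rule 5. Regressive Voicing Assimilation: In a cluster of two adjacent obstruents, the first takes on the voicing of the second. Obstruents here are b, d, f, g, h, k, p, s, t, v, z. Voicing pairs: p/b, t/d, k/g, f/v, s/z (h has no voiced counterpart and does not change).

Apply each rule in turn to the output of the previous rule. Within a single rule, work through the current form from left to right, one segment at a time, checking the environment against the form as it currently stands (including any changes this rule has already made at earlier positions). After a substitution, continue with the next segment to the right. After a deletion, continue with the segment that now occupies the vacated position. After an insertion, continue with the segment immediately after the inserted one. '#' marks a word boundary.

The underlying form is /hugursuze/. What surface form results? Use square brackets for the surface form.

Rule 1 Stop Lenition: [hugursuze] → [huhursuze]
Rule 2 Syncope: [huhursuze] → [hhrsze]
Rule 3 Geminate Reduction: [hhrsze] → [hrsze]
Rule 4 Velar Fronting: no change — [hrsze]
Rule 5 Regressive Voicing Assimilation: [hrsze] → [hrzze]

[hrzze]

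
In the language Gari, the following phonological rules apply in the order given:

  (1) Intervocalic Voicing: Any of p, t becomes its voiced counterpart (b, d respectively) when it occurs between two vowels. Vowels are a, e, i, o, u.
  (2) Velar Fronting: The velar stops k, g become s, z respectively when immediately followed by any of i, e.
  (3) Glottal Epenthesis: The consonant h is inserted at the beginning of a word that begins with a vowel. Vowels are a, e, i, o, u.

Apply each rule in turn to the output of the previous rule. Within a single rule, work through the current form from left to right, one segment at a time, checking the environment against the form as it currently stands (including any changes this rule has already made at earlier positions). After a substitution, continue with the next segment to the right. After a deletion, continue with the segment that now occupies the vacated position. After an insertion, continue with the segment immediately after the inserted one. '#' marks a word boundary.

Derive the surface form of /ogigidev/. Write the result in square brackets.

[hozizidev]

(1) Intervocalic Voicing: no change — [ogigidev]
(2) Velar Fronting: [ogigidev] → [ozizidev]
(3) Glottal Epenthesis: [ozizidev] → [hozizidev]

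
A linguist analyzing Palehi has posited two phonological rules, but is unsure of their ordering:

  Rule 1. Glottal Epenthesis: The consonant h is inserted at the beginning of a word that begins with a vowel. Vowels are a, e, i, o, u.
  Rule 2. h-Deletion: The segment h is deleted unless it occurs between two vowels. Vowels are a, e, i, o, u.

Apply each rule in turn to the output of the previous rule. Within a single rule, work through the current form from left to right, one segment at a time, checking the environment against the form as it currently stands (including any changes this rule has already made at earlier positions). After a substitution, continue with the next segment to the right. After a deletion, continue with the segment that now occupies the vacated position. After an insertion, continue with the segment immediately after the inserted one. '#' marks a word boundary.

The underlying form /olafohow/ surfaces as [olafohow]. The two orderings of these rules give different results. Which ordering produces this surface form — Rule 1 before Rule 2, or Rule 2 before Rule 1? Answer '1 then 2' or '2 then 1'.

1 then 2

Order 1 then 2:
  1 Glottal Epenthesis: [olafohow] → [holafohow]
  2 h-Deletion: [holafohow] → [olafohow]
  result: [olafohow]
Order 2 then 1:
  2 h-Deletion: no change — [olafohow]
  1 Glottal Epenthesis: [olafohow] → [holafohow]
  result: [holafohow]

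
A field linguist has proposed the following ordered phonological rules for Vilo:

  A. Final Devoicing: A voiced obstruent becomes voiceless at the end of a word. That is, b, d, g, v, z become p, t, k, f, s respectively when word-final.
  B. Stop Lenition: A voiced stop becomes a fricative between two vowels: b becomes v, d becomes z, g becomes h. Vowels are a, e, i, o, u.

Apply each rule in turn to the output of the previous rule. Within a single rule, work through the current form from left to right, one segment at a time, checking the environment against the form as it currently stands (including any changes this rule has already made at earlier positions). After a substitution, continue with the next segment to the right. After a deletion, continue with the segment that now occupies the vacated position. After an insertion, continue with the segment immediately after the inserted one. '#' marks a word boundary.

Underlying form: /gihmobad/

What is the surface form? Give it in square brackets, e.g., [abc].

A Final Devoicing: [gihmobad] → [gihmobat]
B Stop Lenition: [gihmobat] → [gihmovat]

[gihmovat]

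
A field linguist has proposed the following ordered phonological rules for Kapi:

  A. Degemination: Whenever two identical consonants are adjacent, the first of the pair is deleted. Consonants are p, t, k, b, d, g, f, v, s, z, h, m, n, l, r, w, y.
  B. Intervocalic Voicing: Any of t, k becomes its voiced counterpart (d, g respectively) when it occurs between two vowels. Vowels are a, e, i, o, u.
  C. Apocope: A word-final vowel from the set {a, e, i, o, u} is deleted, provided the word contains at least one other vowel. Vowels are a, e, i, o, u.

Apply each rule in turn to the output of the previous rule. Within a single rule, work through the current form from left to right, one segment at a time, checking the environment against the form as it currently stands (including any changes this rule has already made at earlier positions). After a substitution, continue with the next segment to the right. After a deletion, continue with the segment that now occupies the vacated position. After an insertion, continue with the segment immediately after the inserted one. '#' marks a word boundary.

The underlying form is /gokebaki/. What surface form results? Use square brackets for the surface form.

A Degemination: no change — [gokebaki]
B Intervocalic Voicing: [gokebaki] → [gogebagi]
C Apocope: [gogebagi] → [gogebag]

[gogebag]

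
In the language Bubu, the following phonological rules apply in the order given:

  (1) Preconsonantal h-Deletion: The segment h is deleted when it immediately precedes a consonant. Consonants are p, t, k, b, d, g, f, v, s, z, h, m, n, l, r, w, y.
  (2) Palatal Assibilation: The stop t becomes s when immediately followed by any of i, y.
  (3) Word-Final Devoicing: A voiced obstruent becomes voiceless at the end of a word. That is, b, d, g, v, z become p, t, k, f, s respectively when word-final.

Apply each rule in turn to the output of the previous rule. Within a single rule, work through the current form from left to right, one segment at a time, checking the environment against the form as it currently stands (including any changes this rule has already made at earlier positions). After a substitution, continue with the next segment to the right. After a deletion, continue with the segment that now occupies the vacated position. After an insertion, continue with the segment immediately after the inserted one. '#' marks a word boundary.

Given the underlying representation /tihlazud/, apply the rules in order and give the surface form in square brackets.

[silazut]

(1) Preconsonantal h-Deletion: [tihlazud] → [tilazud]
(2) Palatal Assibilation: [tilazud] → [silazud]
(3) Word-Final Devoicing: [silazud] → [silazut]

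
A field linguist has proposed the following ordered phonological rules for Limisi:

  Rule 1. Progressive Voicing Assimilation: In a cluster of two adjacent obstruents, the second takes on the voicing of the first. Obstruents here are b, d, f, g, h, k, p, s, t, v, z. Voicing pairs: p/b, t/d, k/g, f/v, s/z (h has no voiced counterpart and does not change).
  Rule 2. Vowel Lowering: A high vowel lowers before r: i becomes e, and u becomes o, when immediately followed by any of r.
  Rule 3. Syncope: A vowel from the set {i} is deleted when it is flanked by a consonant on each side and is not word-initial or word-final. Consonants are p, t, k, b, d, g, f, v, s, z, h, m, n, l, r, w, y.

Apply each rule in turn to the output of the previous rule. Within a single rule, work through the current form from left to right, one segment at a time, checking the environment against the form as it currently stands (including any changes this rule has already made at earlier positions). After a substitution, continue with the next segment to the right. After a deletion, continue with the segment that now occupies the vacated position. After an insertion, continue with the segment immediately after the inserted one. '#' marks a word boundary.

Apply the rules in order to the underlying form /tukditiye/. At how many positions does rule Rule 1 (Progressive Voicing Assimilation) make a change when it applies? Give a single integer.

1

Rule 1 Progressive Voicing Assimilation: [tukditiye] → [tuktitiye]
Rule 2 Vowel Lowering: no change — [tuktitiye]
Rule 3 Syncope: [tuktitiye] → [tukttye]
Rule Rule 1 changed 1 position(s).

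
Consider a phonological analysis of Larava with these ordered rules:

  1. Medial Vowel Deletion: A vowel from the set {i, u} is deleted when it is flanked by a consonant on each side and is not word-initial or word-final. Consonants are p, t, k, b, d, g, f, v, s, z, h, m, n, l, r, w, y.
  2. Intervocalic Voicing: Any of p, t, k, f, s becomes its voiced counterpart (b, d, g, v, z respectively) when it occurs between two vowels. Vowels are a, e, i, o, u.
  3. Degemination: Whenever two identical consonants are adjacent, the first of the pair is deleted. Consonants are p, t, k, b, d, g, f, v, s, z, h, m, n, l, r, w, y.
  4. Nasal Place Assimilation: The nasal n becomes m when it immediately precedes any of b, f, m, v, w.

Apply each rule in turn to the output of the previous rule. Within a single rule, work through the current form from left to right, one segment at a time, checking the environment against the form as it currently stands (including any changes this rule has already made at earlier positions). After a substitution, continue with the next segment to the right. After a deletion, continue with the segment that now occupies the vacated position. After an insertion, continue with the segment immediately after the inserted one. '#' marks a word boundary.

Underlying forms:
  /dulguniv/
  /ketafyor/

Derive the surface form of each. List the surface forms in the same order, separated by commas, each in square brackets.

/dulguniv/:
  1 Medial Vowel Deletion: [dulguniv] → [dlgnv]
  2 Intervocalic Voicing: no change — [dlgnv]
  3 Degemination: no change — [dlgnv]
  4 Nasal Place Assimilation: [dlgnv] → [dlgmv]
/ketafyor/:
  1 Medial Vowel Deletion: no change — [ketafyor]
  2 Intervocalic Voicing: [ketafyor] → [kedafyor]
  3 Degemination: no change — [kedafyor]
  4 Nasal Place Assimilation: no change — [kedafyor]

[dlgmv], [kedafyor]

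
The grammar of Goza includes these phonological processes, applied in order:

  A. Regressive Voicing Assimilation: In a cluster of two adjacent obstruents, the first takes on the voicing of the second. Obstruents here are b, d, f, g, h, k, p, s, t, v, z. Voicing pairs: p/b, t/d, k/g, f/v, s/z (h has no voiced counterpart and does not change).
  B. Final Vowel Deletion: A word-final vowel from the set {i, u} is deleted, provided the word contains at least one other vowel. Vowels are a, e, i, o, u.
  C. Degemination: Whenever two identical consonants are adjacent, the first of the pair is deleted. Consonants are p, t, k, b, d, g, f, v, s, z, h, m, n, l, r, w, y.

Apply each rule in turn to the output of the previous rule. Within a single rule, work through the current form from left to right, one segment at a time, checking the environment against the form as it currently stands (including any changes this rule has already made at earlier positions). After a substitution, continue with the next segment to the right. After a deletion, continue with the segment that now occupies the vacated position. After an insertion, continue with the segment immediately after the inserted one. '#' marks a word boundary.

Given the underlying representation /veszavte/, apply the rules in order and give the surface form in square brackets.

[vezafte]

A Regressive Voicing Assimilation: [veszavte] → [vezzafte]
B Final Vowel Deletion: no change — [vezzafte]
C Degemination: [vezzafte] → [vezafte]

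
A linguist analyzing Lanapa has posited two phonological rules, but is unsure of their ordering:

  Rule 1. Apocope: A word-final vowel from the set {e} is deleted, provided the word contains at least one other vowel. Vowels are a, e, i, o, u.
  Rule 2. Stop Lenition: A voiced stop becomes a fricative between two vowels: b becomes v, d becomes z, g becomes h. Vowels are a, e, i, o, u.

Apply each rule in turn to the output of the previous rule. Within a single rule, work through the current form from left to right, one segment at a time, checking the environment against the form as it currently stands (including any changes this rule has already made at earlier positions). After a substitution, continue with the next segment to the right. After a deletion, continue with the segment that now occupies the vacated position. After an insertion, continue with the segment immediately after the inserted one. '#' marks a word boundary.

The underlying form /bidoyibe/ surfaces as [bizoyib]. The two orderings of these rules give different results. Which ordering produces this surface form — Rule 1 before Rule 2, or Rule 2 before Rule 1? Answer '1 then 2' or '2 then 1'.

1 then 2

Order 1 then 2:
  1 Apocope: [bidoyibe] → [bidoyib]
  2 Stop Lenition: [bidoyib] → [bizoyib]
  result: [bizoyib]
Order 2 then 1:
  2 Stop Lenition: [bidoyibe] → [bizoyive]
  1 Apocope: [bizoyive] → [bizoyiv]
  result: [bizoyiv]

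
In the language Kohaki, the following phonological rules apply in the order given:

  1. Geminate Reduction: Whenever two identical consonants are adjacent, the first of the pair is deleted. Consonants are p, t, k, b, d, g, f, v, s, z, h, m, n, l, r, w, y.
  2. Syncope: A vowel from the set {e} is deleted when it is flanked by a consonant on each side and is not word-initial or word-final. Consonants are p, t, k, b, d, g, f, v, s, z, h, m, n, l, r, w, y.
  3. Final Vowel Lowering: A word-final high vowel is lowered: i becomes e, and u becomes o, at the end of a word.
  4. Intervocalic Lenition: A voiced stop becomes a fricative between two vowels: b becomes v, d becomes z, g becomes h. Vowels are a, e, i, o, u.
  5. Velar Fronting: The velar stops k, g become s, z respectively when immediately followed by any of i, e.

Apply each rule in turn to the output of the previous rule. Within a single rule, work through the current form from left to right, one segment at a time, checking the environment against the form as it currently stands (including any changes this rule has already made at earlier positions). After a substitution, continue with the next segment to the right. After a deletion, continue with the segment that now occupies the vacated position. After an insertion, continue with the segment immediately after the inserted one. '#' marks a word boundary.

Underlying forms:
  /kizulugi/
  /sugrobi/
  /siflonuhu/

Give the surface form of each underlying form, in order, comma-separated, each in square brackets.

[sizuluhe], [sugrove], [siflonuho]

/kizulugi/:
  1 Geminate Reduction: no change — [kizulugi]
  2 Syncope: no change — [kizulugi]
  3 Final Vowel Lowering: [kizulugi] → [kizuluge]
  4 Intervocalic Lenition: [kizuluge] → [kizuluhe]
  5 Velar Fronting: [kizuluhe] → [sizuluhe]
/sugrobi/:
  1 Geminate Reduction: no change — [sugrobi]
  2 Syncope: no change — [sugrobi]
  3 Final Vowel Lowering: [sugrobi] → [sugrobe]
  4 Intervocalic Lenition: [sugrobe] → [sugrove]
  5 Velar Fronting: no change — [sugrove]
/siflonuhu/:
  1 Geminate Reduction: no change — [siflonuhu]
  2 Syncope: no change — [siflonuhu]
  3 Final Vowel Lowering: [siflonuhu] → [siflonuho]
  4 Intervocalic Lenition: no change — [siflonuho]
  5 Velar Fronting: no change — [siflonuho]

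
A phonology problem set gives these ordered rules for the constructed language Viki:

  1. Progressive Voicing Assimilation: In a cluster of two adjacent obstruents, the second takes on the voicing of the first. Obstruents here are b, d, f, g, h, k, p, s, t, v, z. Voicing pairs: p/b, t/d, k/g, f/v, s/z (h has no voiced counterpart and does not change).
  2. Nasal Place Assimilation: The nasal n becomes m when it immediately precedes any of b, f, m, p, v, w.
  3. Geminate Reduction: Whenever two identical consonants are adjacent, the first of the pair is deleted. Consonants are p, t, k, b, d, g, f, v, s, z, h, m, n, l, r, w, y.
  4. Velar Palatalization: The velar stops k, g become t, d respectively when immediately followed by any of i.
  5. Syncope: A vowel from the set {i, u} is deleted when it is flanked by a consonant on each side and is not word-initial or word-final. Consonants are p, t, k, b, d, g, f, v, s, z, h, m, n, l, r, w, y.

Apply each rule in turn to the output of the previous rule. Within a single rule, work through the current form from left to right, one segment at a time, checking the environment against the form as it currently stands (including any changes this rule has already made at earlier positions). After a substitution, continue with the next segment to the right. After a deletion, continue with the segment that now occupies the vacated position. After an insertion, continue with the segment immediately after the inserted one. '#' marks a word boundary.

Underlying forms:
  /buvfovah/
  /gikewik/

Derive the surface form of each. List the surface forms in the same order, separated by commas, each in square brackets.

[bvovah], [dkewk]

/buvfovah/:
  1 Progressive Voicing Assimilation: [buvfovah] → [buvvovah]
  2 Nasal Place Assimilation: no change — [buvvovah]
  3 Geminate Reduction: [buvvovah] → [buvovah]
  4 Velar Palatalization: no change — [buvovah]
  5 Syncope: [buvovah] → [bvovah]
/gikewik/:
  1 Progressive Voicing Assimilation: no change — [gikewik]
  2 Nasal Place Assimilation: no change — [gikewik]
  3 Geminate Reduction: no change — [gikewik]
  4 Velar Palatalization: [gikewik] → [dikewik]
  5 Syncope: [dikewik] → [dkewk]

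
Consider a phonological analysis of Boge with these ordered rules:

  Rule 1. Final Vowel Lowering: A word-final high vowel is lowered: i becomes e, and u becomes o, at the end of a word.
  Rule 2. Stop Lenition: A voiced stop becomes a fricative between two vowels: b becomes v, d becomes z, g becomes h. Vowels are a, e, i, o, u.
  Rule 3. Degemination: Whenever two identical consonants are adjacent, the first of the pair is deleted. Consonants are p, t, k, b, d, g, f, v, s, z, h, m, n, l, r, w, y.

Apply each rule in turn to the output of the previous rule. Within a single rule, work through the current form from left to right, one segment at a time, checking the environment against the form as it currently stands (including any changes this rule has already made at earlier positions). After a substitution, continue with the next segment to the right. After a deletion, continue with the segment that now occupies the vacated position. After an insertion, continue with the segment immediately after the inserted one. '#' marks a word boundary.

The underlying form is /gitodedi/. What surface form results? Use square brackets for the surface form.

[gitozeze]

Rule 1 Final Vowel Lowering: [gitodedi] → [gitodede]
Rule 2 Stop Lenition: [gitodede] → [gitozeze]
Rule 3 Degemination: no change — [gitozeze]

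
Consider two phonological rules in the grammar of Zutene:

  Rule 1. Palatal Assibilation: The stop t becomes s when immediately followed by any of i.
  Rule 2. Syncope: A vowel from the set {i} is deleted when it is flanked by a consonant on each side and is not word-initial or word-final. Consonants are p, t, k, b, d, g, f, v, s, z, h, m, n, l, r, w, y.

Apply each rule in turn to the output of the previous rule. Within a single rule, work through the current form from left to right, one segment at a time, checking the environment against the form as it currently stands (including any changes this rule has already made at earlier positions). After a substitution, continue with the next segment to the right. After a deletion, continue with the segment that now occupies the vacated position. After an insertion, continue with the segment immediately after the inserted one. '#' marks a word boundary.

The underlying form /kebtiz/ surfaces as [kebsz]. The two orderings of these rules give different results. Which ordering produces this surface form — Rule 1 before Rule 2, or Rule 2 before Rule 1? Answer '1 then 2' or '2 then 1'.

1 then 2

Order 1 then 2:
  1 Palatal Assibilation: [kebtiz] → [kebsiz]
  2 Syncope: [kebsiz] → [kebsz]
  result: [kebsz]
Order 2 then 1:
  2 Syncope: [kebtiz] → [kebtz]
  1 Palatal Assibilation: no change — [kebtz]
  result: [kebtz]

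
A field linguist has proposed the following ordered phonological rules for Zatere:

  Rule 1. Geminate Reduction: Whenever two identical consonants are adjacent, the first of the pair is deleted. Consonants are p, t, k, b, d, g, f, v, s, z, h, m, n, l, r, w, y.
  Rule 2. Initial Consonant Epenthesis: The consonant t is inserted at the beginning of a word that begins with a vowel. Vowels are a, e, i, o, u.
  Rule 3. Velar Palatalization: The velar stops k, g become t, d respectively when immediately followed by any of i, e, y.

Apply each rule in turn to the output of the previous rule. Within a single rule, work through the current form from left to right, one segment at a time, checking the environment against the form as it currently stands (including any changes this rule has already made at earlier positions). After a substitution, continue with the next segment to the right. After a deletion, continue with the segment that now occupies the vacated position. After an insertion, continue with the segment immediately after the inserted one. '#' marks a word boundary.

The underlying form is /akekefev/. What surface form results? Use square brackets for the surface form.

Rule 1 Geminate Reduction: no change — [akekefev]
Rule 2 Initial Consonant Epenthesis: [akekefev] → [takekefev]
Rule 3 Velar Palatalization: [takekefev] → [tatetefev]

[tatetefev]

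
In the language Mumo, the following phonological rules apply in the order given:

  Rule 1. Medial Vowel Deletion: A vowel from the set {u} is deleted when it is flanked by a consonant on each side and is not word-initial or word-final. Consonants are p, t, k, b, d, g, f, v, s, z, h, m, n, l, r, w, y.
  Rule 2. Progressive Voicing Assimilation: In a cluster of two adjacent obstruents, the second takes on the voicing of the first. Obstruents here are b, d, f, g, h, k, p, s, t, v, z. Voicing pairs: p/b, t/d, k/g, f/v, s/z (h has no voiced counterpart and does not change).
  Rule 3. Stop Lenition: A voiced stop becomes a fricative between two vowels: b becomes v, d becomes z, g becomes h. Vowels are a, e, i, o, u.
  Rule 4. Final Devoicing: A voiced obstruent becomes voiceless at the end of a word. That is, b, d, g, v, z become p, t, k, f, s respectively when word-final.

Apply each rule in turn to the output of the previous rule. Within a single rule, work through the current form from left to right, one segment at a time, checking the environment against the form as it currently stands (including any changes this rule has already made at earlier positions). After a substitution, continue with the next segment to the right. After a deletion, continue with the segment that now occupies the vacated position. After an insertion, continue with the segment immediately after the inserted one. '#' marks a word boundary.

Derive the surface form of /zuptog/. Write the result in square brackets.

Rule 1 Medial Vowel Deletion: [zuptog] → [zptog]
Rule 2 Progressive Voicing Assimilation: [zptog] → [zbdog]
Rule 3 Stop Lenition: no change — [zbdog]
Rule 4 Final Devoicing: [zbdog] → [zbdok]

[zbdok]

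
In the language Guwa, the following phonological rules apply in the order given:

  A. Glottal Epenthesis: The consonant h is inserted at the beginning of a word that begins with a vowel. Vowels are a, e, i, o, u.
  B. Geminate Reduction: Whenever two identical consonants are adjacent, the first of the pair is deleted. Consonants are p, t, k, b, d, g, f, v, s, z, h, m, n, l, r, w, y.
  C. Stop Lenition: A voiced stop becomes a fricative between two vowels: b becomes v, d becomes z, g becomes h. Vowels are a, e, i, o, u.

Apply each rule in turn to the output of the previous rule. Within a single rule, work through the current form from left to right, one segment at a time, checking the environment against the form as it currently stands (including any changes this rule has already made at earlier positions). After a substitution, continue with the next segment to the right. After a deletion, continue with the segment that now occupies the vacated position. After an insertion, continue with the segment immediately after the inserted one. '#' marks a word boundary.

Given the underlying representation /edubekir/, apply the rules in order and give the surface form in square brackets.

[hezuvekir]

A Glottal Epenthesis: [edubekir] → [hedubekir]
B Geminate Reduction: no change — [hedubekir]
C Stop Lenition: [hedubekir] → [hezuvekir]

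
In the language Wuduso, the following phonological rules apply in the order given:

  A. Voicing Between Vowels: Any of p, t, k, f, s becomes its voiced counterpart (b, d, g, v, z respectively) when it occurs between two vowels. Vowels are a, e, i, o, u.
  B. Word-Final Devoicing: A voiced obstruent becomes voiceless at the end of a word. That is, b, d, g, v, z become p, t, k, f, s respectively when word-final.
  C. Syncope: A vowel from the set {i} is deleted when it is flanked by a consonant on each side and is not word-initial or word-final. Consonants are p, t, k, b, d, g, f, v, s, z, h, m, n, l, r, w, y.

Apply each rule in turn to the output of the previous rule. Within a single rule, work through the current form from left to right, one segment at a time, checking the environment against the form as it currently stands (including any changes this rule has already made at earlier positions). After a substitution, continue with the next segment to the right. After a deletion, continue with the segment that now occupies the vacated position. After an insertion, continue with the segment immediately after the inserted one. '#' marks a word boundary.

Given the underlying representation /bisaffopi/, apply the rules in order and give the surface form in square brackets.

A Voicing Between Vowels: [bisaffopi] → [bizaffobi]
B Word-Final Devoicing: no change — [bizaffobi]
C Syncope: [bizaffobi] → [bzaffobi]

[bzaffobi]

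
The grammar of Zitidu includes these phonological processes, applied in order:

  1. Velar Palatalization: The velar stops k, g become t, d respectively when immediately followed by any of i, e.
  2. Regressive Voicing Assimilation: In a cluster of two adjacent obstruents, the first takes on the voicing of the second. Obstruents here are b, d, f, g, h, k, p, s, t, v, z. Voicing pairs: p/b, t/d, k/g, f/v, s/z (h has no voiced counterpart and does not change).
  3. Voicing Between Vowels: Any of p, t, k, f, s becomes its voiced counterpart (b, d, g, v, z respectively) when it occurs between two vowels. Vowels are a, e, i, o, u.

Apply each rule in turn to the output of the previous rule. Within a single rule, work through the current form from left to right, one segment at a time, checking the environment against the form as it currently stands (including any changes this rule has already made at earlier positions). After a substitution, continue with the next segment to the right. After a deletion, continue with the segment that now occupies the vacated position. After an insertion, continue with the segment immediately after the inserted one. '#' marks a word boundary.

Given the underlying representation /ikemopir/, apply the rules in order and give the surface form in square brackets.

[idemobir]

1 Velar Palatalization: [ikemopir] → [itemopir]
2 Regressive Voicing Assimilation: no change — [itemopir]
3 Voicing Between Vowels: [itemopir] → [idemobir]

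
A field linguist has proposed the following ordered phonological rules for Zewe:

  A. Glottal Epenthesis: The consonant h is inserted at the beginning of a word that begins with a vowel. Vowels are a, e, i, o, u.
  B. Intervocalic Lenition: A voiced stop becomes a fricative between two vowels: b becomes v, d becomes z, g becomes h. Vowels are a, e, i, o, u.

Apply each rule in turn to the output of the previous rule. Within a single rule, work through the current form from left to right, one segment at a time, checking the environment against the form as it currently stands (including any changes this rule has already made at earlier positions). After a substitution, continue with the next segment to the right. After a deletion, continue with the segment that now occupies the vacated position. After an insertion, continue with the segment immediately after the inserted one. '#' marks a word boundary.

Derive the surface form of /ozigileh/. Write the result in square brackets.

A Glottal Epenthesis: [ozigileh] → [hozigileh]
B Intervocalic Lenition: [hozigileh] → [hozihileh]

[hozihileh]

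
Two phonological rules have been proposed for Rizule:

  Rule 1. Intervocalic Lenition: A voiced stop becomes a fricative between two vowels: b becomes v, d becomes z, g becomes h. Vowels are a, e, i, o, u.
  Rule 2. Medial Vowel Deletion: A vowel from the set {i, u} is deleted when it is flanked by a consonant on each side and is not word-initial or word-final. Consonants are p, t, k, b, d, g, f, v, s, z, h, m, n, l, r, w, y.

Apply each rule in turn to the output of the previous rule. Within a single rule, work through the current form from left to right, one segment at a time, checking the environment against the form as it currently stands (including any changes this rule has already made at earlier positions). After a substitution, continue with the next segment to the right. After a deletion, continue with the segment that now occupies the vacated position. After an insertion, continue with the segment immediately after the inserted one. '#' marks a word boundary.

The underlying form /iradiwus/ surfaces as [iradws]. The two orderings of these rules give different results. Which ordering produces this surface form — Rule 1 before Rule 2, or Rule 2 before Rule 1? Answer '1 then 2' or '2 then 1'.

Order 1 then 2:
  1 Intervocalic Lenition: [iradiwus] → [iraziwus]
  2 Medial Vowel Deletion: [iraziwus] → [irazws]
  result: [irazws]
Order 2 then 1:
  2 Medial Vowel Deletion: [iradiwus] → [iradws]
  1 Intervocalic Lenition: no change — [iradws]
  result: [iradws]

2 then 1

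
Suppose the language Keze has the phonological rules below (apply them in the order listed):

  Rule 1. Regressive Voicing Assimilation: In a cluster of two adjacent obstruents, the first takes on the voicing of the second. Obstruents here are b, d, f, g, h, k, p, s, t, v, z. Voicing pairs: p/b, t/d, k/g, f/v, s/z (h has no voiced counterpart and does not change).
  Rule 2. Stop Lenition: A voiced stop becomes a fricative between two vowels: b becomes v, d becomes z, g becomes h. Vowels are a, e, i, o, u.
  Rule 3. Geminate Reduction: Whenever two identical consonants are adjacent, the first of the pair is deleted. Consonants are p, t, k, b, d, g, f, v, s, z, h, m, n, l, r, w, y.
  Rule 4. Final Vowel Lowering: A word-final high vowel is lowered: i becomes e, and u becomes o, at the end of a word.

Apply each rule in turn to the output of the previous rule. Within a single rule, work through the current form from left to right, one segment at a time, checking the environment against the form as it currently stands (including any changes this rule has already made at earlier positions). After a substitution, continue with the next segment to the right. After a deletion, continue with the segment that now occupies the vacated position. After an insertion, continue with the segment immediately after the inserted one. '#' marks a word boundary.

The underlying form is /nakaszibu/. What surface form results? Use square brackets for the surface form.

[nakazivo]

Rule 1 Regressive Voicing Assimilation: [nakaszibu] → [nakazzibu]
Rule 2 Stop Lenition: [nakazzibu] → [nakazzivu]
Rule 3 Geminate Reduction: [nakazzivu] → [nakazivu]
Rule 4 Final Vowel Lowering: [nakazivu] → [nakazivo]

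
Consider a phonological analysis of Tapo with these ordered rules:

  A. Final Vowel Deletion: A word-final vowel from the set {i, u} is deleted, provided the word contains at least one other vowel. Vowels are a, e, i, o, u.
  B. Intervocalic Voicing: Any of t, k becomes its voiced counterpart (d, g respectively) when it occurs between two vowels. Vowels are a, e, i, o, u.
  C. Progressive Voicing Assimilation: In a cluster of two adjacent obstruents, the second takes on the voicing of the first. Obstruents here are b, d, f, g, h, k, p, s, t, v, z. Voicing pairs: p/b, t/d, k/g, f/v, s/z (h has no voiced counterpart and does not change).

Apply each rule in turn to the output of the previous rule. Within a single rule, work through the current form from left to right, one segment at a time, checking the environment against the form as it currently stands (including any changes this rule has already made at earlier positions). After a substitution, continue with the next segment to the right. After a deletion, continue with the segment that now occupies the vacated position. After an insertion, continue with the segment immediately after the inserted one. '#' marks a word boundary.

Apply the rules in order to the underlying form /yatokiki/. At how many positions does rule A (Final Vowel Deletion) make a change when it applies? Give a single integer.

A Final Vowel Deletion: [yatokiki] → [yatokik]
B Intervocalic Voicing: [yatokik] → [yadogik]
C Progressive Voicing Assimilation: no change — [yadogik]
Rule A changed 1 position(s).

1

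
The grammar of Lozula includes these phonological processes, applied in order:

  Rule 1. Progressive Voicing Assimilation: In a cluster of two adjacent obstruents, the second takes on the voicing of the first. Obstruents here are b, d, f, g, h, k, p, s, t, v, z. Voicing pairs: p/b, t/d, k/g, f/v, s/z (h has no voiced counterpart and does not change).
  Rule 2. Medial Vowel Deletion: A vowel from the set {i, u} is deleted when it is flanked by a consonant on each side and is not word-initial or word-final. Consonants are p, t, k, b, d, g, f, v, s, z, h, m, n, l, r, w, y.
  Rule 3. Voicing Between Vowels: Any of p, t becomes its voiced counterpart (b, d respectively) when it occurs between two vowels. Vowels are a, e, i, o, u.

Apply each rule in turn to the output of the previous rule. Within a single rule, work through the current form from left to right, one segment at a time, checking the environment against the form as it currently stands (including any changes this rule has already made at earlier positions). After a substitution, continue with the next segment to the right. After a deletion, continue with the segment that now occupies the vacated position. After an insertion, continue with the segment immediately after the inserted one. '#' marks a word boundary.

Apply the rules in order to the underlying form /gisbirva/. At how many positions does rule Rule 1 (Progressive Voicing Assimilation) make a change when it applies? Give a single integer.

1

Rule 1 Progressive Voicing Assimilation: [gisbirva] → [gispirva]
Rule 2 Medial Vowel Deletion: [gispirva] → [gsprva]
Rule 3 Voicing Between Vowels: no change — [gsprva]
Rule Rule 1 changed 1 position(s).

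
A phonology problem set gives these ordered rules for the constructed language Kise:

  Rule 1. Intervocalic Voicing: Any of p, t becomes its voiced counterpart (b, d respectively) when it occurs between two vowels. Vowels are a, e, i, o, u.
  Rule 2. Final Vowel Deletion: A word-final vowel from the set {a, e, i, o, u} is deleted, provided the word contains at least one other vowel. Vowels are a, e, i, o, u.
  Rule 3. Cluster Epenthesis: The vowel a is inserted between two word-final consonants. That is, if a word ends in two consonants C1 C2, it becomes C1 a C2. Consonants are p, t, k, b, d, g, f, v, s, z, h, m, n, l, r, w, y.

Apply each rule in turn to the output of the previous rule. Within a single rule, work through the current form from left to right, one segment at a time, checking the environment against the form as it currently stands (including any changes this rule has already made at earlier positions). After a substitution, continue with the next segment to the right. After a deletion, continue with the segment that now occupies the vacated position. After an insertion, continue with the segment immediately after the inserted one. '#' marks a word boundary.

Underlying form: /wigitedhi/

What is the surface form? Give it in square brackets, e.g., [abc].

[wigidedah]

Rule 1 Intervocalic Voicing: [wigitedhi] → [wigidedhi]
Rule 2 Final Vowel Deletion: [wigidedhi] → [wigidedh]
Rule 3 Cluster Epenthesis: [wigidedh] → [wigidedah]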